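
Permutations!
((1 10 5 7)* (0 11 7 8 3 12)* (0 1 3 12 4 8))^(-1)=(0 5 10 1 12 8 4 3 7 11)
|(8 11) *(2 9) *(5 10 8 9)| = |(2 5 10 8 11 9)| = 6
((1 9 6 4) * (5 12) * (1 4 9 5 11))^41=(1 5 12 11)(6 9)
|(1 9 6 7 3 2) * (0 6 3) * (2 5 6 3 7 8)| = |(0 3 5 6 8 2 1 9 7)| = 9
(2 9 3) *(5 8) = (2 9 3)(5 8) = [0, 1, 9, 2, 4, 8, 6, 7, 5, 3]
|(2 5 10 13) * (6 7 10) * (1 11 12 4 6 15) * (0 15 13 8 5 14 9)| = 15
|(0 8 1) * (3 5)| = 6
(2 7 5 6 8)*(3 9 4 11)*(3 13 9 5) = (2 7 3 5 6 8)(4 11 13 9) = [0, 1, 7, 5, 11, 6, 8, 3, 2, 4, 10, 13, 12, 9]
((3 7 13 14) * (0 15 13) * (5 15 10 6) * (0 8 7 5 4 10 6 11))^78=(0 10 6 11 4)(3 13 5 14 15)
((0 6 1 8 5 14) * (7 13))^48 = (14)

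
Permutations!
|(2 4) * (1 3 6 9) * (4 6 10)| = |(1 3 10 4 2 6 9)| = 7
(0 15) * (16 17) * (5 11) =(0 15)(5 11)(16 17) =[15, 1, 2, 3, 4, 11, 6, 7, 8, 9, 10, 5, 12, 13, 14, 0, 17, 16]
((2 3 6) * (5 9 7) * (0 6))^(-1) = ((0 6 2 3)(5 9 7))^(-1) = (0 3 2 6)(5 7 9)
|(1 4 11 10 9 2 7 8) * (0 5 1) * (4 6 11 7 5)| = |(0 4 7 8)(1 6 11 10 9 2 5)| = 28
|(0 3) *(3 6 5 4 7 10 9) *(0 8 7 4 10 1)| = 9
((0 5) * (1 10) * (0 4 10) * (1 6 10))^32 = (10)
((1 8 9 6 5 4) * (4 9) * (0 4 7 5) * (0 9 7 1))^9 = (0 4)(1 8)(5 7)(6 9) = ((0 4)(1 8)(5 7)(6 9))^9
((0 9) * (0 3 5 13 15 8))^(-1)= (0 8 15 13 5 3 9)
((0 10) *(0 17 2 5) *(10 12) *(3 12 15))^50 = (0 3 10 2)(5 15 12 17)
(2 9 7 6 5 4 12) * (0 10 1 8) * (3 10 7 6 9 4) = (0 7 9 6 5 3 10 1 8)(2 4 12) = [7, 8, 4, 10, 12, 3, 5, 9, 0, 6, 1, 11, 2]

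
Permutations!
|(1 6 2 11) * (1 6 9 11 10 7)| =7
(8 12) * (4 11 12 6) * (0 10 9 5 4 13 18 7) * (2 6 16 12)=(0 10 9 5 4 11 2 6 13 18 7)(8 16 12)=[10, 1, 6, 3, 11, 4, 13, 0, 16, 5, 9, 2, 8, 18, 14, 15, 12, 17, 7]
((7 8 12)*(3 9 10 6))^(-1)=(3 6 10 9)(7 12 8)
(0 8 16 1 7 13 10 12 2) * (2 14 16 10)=(0 8 10 12 14 16 1 7 13 2)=[8, 7, 0, 3, 4, 5, 6, 13, 10, 9, 12, 11, 14, 2, 16, 15, 1]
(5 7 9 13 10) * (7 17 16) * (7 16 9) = (5 17 9 13 10) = [0, 1, 2, 3, 4, 17, 6, 7, 8, 13, 5, 11, 12, 10, 14, 15, 16, 9]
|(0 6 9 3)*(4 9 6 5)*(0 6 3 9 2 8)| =10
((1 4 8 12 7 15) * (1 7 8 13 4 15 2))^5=((1 15 7 2)(4 13)(8 12))^5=(1 15 7 2)(4 13)(8 12)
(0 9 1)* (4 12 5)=(0 9 1)(4 12 5)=[9, 0, 2, 3, 12, 4, 6, 7, 8, 1, 10, 11, 5]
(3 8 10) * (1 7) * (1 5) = (1 7 5)(3 8 10) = [0, 7, 2, 8, 4, 1, 6, 5, 10, 9, 3]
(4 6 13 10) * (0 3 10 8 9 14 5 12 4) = (0 3 10)(4 6 13 8 9 14 5 12) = [3, 1, 2, 10, 6, 12, 13, 7, 9, 14, 0, 11, 4, 8, 5]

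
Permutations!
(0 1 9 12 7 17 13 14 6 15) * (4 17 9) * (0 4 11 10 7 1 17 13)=[17, 11, 2, 3, 13, 5, 15, 9, 8, 12, 7, 10, 1, 14, 6, 4, 16, 0]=(0 17)(1 11 10 7 9 12)(4 13 14 6 15)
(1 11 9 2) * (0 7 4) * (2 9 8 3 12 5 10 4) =(0 7 2 1 11 8 3 12 5 10 4) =[7, 11, 1, 12, 0, 10, 6, 2, 3, 9, 4, 8, 5]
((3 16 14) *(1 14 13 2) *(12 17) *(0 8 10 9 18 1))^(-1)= ((0 8 10 9 18 1 14 3 16 13 2)(12 17))^(-1)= (0 2 13 16 3 14 1 18 9 10 8)(12 17)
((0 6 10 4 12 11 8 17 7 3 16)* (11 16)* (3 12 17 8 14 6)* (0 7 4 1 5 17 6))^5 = ((0 3 11 14)(1 5 17 4 6 10)(7 12 16))^5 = (0 3 11 14)(1 10 6 4 17 5)(7 16 12)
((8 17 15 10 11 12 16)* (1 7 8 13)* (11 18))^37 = ((1 7 8 17 15 10 18 11 12 16 13))^37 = (1 15 12 7 10 16 8 18 13 17 11)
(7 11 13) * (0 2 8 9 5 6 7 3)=(0 2 8 9 5 6 7 11 13 3)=[2, 1, 8, 0, 4, 6, 7, 11, 9, 5, 10, 13, 12, 3]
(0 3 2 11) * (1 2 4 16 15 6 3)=(0 1 2 11)(3 4 16 15 6)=[1, 2, 11, 4, 16, 5, 3, 7, 8, 9, 10, 0, 12, 13, 14, 6, 15]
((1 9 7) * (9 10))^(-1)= (1 7 9 10)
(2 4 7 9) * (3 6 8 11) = (2 4 7 9)(3 6 8 11) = [0, 1, 4, 6, 7, 5, 8, 9, 11, 2, 10, 3]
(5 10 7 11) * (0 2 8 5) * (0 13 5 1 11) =(0 2 8 1 11 13 5 10 7) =[2, 11, 8, 3, 4, 10, 6, 0, 1, 9, 7, 13, 12, 5]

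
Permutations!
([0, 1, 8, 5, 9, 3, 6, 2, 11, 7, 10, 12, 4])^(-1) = [0, 1, 7, 5, 12, 3, 6, 9, 2, 4, 10, 8, 11]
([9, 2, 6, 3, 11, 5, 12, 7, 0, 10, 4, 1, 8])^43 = [4, 12, 8, 3, 2, 5, 0, 7, 10, 11, 1, 6, 9]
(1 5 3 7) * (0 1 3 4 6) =(0 1 5 4 6)(3 7) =[1, 5, 2, 7, 6, 4, 0, 3]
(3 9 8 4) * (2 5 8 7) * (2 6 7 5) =[0, 1, 2, 9, 3, 8, 7, 6, 4, 5] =(3 9 5 8 4)(6 7)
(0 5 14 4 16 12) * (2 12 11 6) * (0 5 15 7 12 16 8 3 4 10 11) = (0 15 7 12 5 14 10 11 6 2 16)(3 4 8) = [15, 1, 16, 4, 8, 14, 2, 12, 3, 9, 11, 6, 5, 13, 10, 7, 0]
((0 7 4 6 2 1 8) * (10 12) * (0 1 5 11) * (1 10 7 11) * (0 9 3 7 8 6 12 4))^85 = ((0 11 9 3 7)(1 6 2 5)(4 12 8 10))^85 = (1 6 2 5)(4 12 8 10)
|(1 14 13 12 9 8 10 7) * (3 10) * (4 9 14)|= |(1 4 9 8 3 10 7)(12 14 13)|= 21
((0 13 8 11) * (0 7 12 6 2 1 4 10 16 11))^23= ((0 13 8)(1 4 10 16 11 7 12 6 2))^23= (0 8 13)(1 7 4 12 10 6 16 2 11)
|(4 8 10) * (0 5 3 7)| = |(0 5 3 7)(4 8 10)| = 12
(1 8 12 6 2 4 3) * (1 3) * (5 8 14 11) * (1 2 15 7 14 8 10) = (1 8 12 6 15 7 14 11 5 10)(2 4) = [0, 8, 4, 3, 2, 10, 15, 14, 12, 9, 1, 5, 6, 13, 11, 7]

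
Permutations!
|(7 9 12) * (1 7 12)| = |(12)(1 7 9)| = 3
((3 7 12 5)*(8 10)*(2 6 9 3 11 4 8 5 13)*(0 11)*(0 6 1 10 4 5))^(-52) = ((0 11 5 6 9 3 7 12 13 2 1 10)(4 8))^(-52) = (0 13 9)(1 7 5)(2 3 11)(6 10 12)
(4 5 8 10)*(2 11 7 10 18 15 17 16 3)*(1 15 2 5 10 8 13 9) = (1 15 17 16 3 5 13 9)(2 11 7 8 18)(4 10) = [0, 15, 11, 5, 10, 13, 6, 8, 18, 1, 4, 7, 12, 9, 14, 17, 3, 16, 2]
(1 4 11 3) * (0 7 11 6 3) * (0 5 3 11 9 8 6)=(0 7 9 8 6 11 5 3 1 4)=[7, 4, 2, 1, 0, 3, 11, 9, 6, 8, 10, 5]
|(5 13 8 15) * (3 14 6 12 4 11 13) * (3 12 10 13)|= 11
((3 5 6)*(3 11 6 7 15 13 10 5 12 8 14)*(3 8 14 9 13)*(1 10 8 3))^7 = ((1 10 5 7 15)(3 12 14)(6 11)(8 9 13))^7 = (1 5 15 10 7)(3 12 14)(6 11)(8 9 13)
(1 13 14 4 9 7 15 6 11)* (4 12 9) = [0, 13, 2, 3, 4, 5, 11, 15, 8, 7, 10, 1, 9, 14, 12, 6] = (1 13 14 12 9 7 15 6 11)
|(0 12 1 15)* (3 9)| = 4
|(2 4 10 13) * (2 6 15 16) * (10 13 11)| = |(2 4 13 6 15 16)(10 11)| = 6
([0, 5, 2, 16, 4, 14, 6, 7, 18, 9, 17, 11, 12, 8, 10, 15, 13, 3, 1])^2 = (1 14 17 16 8)(3 13 18 5 10)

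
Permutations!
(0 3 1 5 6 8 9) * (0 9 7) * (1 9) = (0 3 9 1 5 6 8 7) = [3, 5, 2, 9, 4, 6, 8, 0, 7, 1]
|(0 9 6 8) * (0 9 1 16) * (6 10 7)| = |(0 1 16)(6 8 9 10 7)| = 15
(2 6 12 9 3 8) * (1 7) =[0, 7, 6, 8, 4, 5, 12, 1, 2, 3, 10, 11, 9] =(1 7)(2 6 12 9 3 8)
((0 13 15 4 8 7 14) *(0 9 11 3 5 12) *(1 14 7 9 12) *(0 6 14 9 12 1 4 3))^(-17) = ((0 13 15 3 5 4 8 12 6 14 1 9 11))^(-17) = (0 14 4 13 1 8 15 9 12 3 11 6 5)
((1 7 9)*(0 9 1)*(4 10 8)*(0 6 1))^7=(0 6 7 9 1)(4 10 8)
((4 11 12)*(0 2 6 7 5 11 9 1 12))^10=((0 2 6 7 5 11)(1 12 4 9))^10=(0 5 6)(1 4)(2 11 7)(9 12)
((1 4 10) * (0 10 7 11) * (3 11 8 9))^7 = ((0 10 1 4 7 8 9 3 11))^7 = (0 3 8 4 10 11 9 7 1)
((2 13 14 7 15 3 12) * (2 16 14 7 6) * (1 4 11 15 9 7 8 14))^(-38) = ((1 4 11 15 3 12 16)(2 13 8 14 6)(7 9))^(-38) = (1 3 4 12 11 16 15)(2 8 6 13 14)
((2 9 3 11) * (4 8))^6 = ((2 9 3 11)(4 8))^6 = (2 3)(9 11)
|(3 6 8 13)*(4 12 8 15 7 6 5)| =6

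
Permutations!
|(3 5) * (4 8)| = 2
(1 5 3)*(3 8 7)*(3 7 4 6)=(1 5 8 4 6 3)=[0, 5, 2, 1, 6, 8, 3, 7, 4]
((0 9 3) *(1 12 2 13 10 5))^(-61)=(0 3 9)(1 5 10 13 2 12)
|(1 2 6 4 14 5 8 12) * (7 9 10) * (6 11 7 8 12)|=|(1 2 11 7 9 10 8 6 4 14 5 12)|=12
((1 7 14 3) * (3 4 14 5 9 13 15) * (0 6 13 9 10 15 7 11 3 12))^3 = ((0 6 13 7 5 10 15 12)(1 11 3)(4 14))^3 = (0 7 15 6 5 12 13 10)(4 14)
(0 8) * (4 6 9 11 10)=(0 8)(4 6 9 11 10)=[8, 1, 2, 3, 6, 5, 9, 7, 0, 11, 4, 10]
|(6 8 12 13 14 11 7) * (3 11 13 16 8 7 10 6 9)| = 6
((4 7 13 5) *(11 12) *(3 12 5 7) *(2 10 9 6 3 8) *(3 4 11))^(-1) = (2 8 4 6 9 10)(3 12)(5 11)(7 13) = ((2 10 9 6 4 8)(3 12)(5 11)(7 13))^(-1)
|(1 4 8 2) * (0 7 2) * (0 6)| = |(0 7 2 1 4 8 6)| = 7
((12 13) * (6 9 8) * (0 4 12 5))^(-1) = (0 5 13 12 4)(6 8 9)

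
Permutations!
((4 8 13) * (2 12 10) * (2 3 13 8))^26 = (2 10 13)(3 4 12)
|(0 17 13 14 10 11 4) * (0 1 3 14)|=6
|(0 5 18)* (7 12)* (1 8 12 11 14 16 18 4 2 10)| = 13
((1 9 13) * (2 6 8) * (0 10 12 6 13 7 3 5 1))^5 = (0 2 6 10 13 8 12)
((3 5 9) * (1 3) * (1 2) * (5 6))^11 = (1 2 9 5 6 3)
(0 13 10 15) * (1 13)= (0 1 13 10 15)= [1, 13, 2, 3, 4, 5, 6, 7, 8, 9, 15, 11, 12, 10, 14, 0]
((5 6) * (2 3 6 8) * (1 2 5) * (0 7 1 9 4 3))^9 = ((0 7 1 2)(3 6 9 4)(5 8))^9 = (0 7 1 2)(3 6 9 4)(5 8)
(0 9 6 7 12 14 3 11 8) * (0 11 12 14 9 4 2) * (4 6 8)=[6, 1, 0, 12, 2, 5, 7, 14, 11, 8, 10, 4, 9, 13, 3]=(0 6 7 14 3 12 9 8 11 4 2)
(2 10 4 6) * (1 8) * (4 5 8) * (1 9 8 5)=(1 4 6 2 10)(8 9)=[0, 4, 10, 3, 6, 5, 2, 7, 9, 8, 1]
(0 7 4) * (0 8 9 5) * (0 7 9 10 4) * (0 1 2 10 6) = [9, 2, 10, 3, 8, 7, 0, 1, 6, 5, 4] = (0 9 5 7 1 2 10 4 8 6)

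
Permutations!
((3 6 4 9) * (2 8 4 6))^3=(2 9 8 3 4)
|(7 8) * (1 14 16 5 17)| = |(1 14 16 5 17)(7 8)| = 10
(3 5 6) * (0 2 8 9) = (0 2 8 9)(3 5 6) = [2, 1, 8, 5, 4, 6, 3, 7, 9, 0]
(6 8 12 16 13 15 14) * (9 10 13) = (6 8 12 16 9 10 13 15 14) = [0, 1, 2, 3, 4, 5, 8, 7, 12, 10, 13, 11, 16, 15, 6, 14, 9]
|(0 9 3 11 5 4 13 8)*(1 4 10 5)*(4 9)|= |(0 4 13 8)(1 9 3 11)(5 10)|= 4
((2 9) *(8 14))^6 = (14) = ((2 9)(8 14))^6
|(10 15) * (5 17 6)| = |(5 17 6)(10 15)| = 6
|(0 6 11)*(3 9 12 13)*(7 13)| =15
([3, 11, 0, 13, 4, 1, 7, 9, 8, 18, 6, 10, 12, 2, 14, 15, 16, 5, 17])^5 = (0 3 13 2)(1 9 11 18 10 17 6 5 7)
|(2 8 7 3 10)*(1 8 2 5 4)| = |(1 8 7 3 10 5 4)| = 7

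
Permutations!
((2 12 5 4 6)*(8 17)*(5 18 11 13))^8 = ((2 12 18 11 13 5 4 6)(8 17))^8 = (18)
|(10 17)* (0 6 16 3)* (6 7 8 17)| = 8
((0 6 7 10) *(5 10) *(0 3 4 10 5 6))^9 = ((3 4 10)(6 7))^9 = (10)(6 7)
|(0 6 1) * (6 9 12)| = |(0 9 12 6 1)| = 5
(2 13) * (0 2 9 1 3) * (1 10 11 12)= [2, 3, 13, 0, 4, 5, 6, 7, 8, 10, 11, 12, 1, 9]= (0 2 13 9 10 11 12 1 3)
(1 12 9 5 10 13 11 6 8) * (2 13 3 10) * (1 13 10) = (1 12 9 5 2 10 3)(6 8 13 11) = [0, 12, 10, 1, 4, 2, 8, 7, 13, 5, 3, 6, 9, 11]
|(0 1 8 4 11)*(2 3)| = 10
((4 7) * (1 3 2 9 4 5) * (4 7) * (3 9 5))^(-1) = (1 5 2 3 7 9)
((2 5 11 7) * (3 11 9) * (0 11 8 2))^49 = ((0 11 7)(2 5 9 3 8))^49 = (0 11 7)(2 8 3 9 5)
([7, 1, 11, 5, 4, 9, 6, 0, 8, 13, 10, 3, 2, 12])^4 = [0, 1, 9, 12, 4, 2, 6, 7, 8, 11, 10, 13, 5, 3]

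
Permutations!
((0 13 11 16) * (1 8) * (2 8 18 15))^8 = (1 2 18 8 15)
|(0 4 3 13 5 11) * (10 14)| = |(0 4 3 13 5 11)(10 14)| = 6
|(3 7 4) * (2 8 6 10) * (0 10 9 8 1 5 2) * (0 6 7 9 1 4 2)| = |(0 10 6 1 5)(2 4 3 9 8 7)| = 30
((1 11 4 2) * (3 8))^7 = (1 2 4 11)(3 8)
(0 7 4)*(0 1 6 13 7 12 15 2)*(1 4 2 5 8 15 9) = (0 12 9 1 6 13 7 2)(5 8 15) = [12, 6, 0, 3, 4, 8, 13, 2, 15, 1, 10, 11, 9, 7, 14, 5]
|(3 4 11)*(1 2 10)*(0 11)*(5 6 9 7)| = |(0 11 3 4)(1 2 10)(5 6 9 7)| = 12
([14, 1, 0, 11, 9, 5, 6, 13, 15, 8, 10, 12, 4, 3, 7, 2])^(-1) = (0 2 15 8 9 4 12 11 3 13 7 14)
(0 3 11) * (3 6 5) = (0 6 5 3 11) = [6, 1, 2, 11, 4, 3, 5, 7, 8, 9, 10, 0]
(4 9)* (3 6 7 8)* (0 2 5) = (0 2 5)(3 6 7 8)(4 9) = [2, 1, 5, 6, 9, 0, 7, 8, 3, 4]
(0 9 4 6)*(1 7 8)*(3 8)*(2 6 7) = (0 9 4 7 3 8 1 2 6) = [9, 2, 6, 8, 7, 5, 0, 3, 1, 4]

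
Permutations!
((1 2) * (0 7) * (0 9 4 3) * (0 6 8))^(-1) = ((0 7 9 4 3 6 8)(1 2))^(-1) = (0 8 6 3 4 9 7)(1 2)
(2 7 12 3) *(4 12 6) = (2 7 6 4 12 3) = [0, 1, 7, 2, 12, 5, 4, 6, 8, 9, 10, 11, 3]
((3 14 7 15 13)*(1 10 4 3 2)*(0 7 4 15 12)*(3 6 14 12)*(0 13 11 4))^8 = ((0 7 3 12 13 2 1 10 15 11 4 6 14))^8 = (0 15 12 6 1 7 11 13 14 10 3 4 2)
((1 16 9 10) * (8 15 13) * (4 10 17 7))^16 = (1 9 7 10 16 17 4)(8 15 13)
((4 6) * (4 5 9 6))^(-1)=(5 6 9)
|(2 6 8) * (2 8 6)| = |(8)| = 1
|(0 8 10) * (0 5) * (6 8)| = 5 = |(0 6 8 10 5)|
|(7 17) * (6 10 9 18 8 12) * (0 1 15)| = |(0 1 15)(6 10 9 18 8 12)(7 17)| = 6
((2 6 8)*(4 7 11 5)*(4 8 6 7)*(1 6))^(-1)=((1 6)(2 7 11 5 8))^(-1)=(1 6)(2 8 5 11 7)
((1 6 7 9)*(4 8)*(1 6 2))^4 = (6 7 9)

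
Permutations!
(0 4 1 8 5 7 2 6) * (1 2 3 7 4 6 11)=(0 6)(1 8 5 4 2 11)(3 7)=[6, 8, 11, 7, 2, 4, 0, 3, 5, 9, 10, 1]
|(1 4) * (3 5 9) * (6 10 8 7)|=|(1 4)(3 5 9)(6 10 8 7)|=12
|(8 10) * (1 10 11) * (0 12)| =4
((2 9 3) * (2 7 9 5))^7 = ((2 5)(3 7 9))^7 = (2 5)(3 7 9)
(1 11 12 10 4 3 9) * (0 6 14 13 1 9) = (0 6 14 13 1 11 12 10 4 3) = [6, 11, 2, 0, 3, 5, 14, 7, 8, 9, 4, 12, 10, 1, 13]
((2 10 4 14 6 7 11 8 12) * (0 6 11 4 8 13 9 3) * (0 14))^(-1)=(0 4 7 6)(2 12 8 10)(3 9 13 11 14)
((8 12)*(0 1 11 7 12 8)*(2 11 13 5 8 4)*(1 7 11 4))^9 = ((0 7 12)(1 13 5 8)(2 4))^9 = (1 13 5 8)(2 4)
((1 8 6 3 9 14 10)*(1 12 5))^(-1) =(1 5 12 10 14 9 3 6 8)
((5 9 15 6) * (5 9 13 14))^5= (5 14 13)(6 15 9)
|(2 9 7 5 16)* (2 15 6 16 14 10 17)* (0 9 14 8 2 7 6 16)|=42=|(0 9 6)(2 14 10 17 7 5 8)(15 16)|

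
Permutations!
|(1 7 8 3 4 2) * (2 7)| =4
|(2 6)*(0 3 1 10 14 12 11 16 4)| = 18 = |(0 3 1 10 14 12 11 16 4)(2 6)|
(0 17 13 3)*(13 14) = (0 17 14 13 3) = [17, 1, 2, 0, 4, 5, 6, 7, 8, 9, 10, 11, 12, 3, 13, 15, 16, 14]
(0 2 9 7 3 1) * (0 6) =(0 2 9 7 3 1 6) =[2, 6, 9, 1, 4, 5, 0, 3, 8, 7]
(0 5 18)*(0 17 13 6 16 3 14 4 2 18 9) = (0 5 9)(2 18 17 13 6 16 3 14 4) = [5, 1, 18, 14, 2, 9, 16, 7, 8, 0, 10, 11, 12, 6, 4, 15, 3, 13, 17]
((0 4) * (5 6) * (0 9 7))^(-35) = ((0 4 9 7)(5 6))^(-35) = (0 4 9 7)(5 6)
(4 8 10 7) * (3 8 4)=(3 8 10 7)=[0, 1, 2, 8, 4, 5, 6, 3, 10, 9, 7]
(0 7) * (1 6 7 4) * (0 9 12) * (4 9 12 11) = (0 9 11 4 1 6 7 12) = [9, 6, 2, 3, 1, 5, 7, 12, 8, 11, 10, 4, 0]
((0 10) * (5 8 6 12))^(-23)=(0 10)(5 8 6 12)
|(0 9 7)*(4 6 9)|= |(0 4 6 9 7)|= 5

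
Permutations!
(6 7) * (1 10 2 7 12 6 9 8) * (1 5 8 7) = (1 10 2)(5 8)(6 12)(7 9) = [0, 10, 1, 3, 4, 8, 12, 9, 5, 7, 2, 11, 6]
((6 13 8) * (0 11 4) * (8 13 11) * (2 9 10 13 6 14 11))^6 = (0 8 14 11 4)(2 9 10 13 6)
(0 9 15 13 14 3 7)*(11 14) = [9, 1, 2, 7, 4, 5, 6, 0, 8, 15, 10, 14, 12, 11, 3, 13] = (0 9 15 13 11 14 3 7)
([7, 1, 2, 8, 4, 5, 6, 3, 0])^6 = (0 3)(7 8)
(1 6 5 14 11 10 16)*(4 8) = (1 6 5 14 11 10 16)(4 8) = [0, 6, 2, 3, 8, 14, 5, 7, 4, 9, 16, 10, 12, 13, 11, 15, 1]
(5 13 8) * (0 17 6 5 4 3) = (0 17 6 5 13 8 4 3) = [17, 1, 2, 0, 3, 13, 5, 7, 4, 9, 10, 11, 12, 8, 14, 15, 16, 6]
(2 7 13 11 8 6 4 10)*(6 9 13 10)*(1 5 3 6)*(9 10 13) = (1 5 3 6 4)(2 7 13 11 8 10) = [0, 5, 7, 6, 1, 3, 4, 13, 10, 9, 2, 8, 12, 11]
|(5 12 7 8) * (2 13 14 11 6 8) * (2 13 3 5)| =10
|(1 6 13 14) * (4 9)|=|(1 6 13 14)(4 9)|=4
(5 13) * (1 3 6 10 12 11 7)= [0, 3, 2, 6, 4, 13, 10, 1, 8, 9, 12, 7, 11, 5]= (1 3 6 10 12 11 7)(5 13)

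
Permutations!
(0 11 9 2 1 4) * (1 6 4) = (0 11 9 2 6 4) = [11, 1, 6, 3, 0, 5, 4, 7, 8, 2, 10, 9]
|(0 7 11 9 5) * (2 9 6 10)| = |(0 7 11 6 10 2 9 5)| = 8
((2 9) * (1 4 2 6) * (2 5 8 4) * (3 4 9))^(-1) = (1 6 9 8 5 4 3 2)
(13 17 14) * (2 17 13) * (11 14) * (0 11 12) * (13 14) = (0 11 13 14 2 17 12) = [11, 1, 17, 3, 4, 5, 6, 7, 8, 9, 10, 13, 0, 14, 2, 15, 16, 12]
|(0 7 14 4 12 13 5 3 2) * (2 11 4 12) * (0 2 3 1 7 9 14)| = 24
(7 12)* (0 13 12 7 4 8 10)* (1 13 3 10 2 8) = (0 3 10)(1 13 12 4)(2 8) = [3, 13, 8, 10, 1, 5, 6, 7, 2, 9, 0, 11, 4, 12]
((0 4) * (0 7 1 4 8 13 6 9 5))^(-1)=(0 5 9 6 13 8)(1 7 4)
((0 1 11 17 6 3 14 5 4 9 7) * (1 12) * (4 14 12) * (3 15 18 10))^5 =(0 4 9 7)(1 18 11 10 17 3 6 12 15)(5 14)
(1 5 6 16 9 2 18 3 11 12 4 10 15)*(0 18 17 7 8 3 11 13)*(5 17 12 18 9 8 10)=(0 9 2 12 4 5 6 16 8 3 13)(1 17 7 10 15)(11 18)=[9, 17, 12, 13, 5, 6, 16, 10, 3, 2, 15, 18, 4, 0, 14, 1, 8, 7, 11]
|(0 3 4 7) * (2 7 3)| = |(0 2 7)(3 4)| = 6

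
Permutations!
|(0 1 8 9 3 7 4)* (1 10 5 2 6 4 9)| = 6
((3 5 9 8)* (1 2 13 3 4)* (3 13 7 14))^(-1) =(1 4 8 9 5 3 14 7 2)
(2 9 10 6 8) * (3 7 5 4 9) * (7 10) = (2 3 10 6 8)(4 9 7 5) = [0, 1, 3, 10, 9, 4, 8, 5, 2, 7, 6]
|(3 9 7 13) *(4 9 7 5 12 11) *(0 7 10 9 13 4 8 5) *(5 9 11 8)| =11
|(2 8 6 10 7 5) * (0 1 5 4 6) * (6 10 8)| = 6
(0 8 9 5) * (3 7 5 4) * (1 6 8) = [1, 6, 2, 7, 3, 0, 8, 5, 9, 4] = (0 1 6 8 9 4 3 7 5)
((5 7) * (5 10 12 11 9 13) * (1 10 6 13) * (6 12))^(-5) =((1 10 6 13 5 7 12 11 9))^(-5) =(1 5 9 13 11 6 12 10 7)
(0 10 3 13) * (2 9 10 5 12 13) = (0 5 12 13)(2 9 10 3) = [5, 1, 9, 2, 4, 12, 6, 7, 8, 10, 3, 11, 13, 0]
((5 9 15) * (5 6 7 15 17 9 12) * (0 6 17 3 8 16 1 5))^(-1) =((0 6 7 15 17 9 3 8 16 1 5 12))^(-1) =(0 12 5 1 16 8 3 9 17 15 7 6)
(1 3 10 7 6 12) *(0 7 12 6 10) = [7, 3, 2, 0, 4, 5, 6, 10, 8, 9, 12, 11, 1] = (0 7 10 12 1 3)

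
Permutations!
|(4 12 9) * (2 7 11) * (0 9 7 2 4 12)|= 6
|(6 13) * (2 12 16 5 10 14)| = |(2 12 16 5 10 14)(6 13)| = 6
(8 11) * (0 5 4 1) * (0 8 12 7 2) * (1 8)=(0 5 4 8 11 12 7 2)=[5, 1, 0, 3, 8, 4, 6, 2, 11, 9, 10, 12, 7]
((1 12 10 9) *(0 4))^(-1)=(0 4)(1 9 10 12)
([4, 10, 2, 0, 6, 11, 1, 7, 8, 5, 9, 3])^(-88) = (0 6 10 5 3 4 1 9 11)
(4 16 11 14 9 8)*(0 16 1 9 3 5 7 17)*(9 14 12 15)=[16, 14, 2, 5, 1, 7, 6, 17, 4, 8, 10, 12, 15, 13, 3, 9, 11, 0]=(0 16 11 12 15 9 8 4 1 14 3 5 7 17)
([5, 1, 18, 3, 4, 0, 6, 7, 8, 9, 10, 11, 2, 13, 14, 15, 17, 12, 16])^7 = (0 5)(2 16 12 18 17)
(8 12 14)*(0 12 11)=(0 12 14 8 11)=[12, 1, 2, 3, 4, 5, 6, 7, 11, 9, 10, 0, 14, 13, 8]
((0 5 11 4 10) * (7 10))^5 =(0 10 7 4 11 5)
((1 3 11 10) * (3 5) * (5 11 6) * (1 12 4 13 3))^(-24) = ((1 11 10 12 4 13 3 6 5))^(-24) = (1 12 3)(4 6 11)(5 10 13)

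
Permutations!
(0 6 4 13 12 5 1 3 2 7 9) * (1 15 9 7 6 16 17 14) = (0 16 17 14 1 3 2 6 4 13 12 5 15 9) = [16, 3, 6, 2, 13, 15, 4, 7, 8, 0, 10, 11, 5, 12, 1, 9, 17, 14]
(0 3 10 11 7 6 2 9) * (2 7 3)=[2, 1, 9, 10, 4, 5, 7, 6, 8, 0, 11, 3]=(0 2 9)(3 10 11)(6 7)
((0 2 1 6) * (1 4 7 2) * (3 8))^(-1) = ((0 1 6)(2 4 7)(3 8))^(-1) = (0 6 1)(2 7 4)(3 8)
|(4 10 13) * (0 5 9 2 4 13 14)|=|(0 5 9 2 4 10 14)|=7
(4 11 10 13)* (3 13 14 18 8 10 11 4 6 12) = (3 13 6 12)(8 10 14 18) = [0, 1, 2, 13, 4, 5, 12, 7, 10, 9, 14, 11, 3, 6, 18, 15, 16, 17, 8]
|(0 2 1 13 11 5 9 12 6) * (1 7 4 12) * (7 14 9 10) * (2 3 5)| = 24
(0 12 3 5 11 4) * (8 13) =(0 12 3 5 11 4)(8 13) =[12, 1, 2, 5, 0, 11, 6, 7, 13, 9, 10, 4, 3, 8]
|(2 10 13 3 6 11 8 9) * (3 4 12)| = 10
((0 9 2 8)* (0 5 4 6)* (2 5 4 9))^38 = (9)(0 4 2 6 8)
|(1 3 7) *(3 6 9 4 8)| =7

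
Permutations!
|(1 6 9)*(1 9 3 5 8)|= 5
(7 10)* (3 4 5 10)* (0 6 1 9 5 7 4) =[6, 9, 2, 0, 7, 10, 1, 3, 8, 5, 4] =(0 6 1 9 5 10 4 7 3)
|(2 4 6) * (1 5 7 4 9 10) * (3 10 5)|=6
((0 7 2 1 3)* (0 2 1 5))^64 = ((0 7 1 3 2 5))^64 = (0 2 1)(3 7 5)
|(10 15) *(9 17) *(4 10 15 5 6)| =4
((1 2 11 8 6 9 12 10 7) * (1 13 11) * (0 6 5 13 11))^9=(0 13 5 8 11 7 10 12 9 6)(1 2)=((0 6 9 12 10 7 11 8 5 13)(1 2))^9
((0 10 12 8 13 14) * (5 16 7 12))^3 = (0 16 8)(5 12 14)(7 13 10)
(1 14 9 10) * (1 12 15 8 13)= [0, 14, 2, 3, 4, 5, 6, 7, 13, 10, 12, 11, 15, 1, 9, 8]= (1 14 9 10 12 15 8 13)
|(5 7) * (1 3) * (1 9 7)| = 5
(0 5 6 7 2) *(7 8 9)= (0 5 6 8 9 7 2)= [5, 1, 0, 3, 4, 6, 8, 2, 9, 7]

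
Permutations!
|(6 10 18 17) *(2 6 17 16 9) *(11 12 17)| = |(2 6 10 18 16 9)(11 12 17)| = 6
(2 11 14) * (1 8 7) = (1 8 7)(2 11 14) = [0, 8, 11, 3, 4, 5, 6, 1, 7, 9, 10, 14, 12, 13, 2]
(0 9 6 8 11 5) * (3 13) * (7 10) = [9, 1, 2, 13, 4, 0, 8, 10, 11, 6, 7, 5, 12, 3] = (0 9 6 8 11 5)(3 13)(7 10)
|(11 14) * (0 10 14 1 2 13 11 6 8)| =|(0 10 14 6 8)(1 2 13 11)| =20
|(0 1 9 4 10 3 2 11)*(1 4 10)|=8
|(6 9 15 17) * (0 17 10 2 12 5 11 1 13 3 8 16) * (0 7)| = 16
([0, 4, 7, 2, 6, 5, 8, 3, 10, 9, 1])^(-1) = (1 10 8 6 4)(2 3 7)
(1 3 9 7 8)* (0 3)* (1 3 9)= (0 9 7 8 3 1)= [9, 0, 2, 1, 4, 5, 6, 8, 3, 7]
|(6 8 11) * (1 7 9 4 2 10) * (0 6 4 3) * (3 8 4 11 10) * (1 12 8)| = |(0 6 4 2 3)(1 7 9)(8 10 12)| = 15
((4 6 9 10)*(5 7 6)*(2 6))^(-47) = ((2 6 9 10 4 5 7))^(-47) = (2 9 4 7 6 10 5)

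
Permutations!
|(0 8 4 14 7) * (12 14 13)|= 7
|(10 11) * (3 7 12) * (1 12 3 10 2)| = 10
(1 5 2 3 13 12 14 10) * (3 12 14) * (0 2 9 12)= (0 2)(1 5 9 12 3 13 14 10)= [2, 5, 0, 13, 4, 9, 6, 7, 8, 12, 1, 11, 3, 14, 10]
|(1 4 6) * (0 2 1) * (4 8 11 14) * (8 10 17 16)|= |(0 2 1 10 17 16 8 11 14 4 6)|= 11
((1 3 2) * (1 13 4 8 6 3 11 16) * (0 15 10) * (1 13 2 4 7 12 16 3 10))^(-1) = (0 10 6 8 4 3 11 1 15)(7 13 16 12) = ((0 15 1 11 3 4 8 6 10)(7 12 16 13))^(-1)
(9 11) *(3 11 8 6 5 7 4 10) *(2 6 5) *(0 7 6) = [7, 1, 0, 11, 10, 6, 2, 4, 5, 8, 3, 9] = (0 7 4 10 3 11 9 8 5 6 2)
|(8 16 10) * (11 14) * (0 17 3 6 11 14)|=15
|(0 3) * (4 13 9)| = |(0 3)(4 13 9)| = 6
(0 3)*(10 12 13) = (0 3)(10 12 13) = [3, 1, 2, 0, 4, 5, 6, 7, 8, 9, 12, 11, 13, 10]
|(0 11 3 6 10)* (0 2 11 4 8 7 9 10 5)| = 11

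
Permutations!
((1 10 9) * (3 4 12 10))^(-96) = ((1 3 4 12 10 9))^(-96) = (12)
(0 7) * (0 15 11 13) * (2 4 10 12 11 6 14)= (0 7 15 6 14 2 4 10 12 11 13)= [7, 1, 4, 3, 10, 5, 14, 15, 8, 9, 12, 13, 11, 0, 2, 6]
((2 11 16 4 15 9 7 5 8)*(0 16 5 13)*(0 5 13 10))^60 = (0 9 16 7 4 10 15)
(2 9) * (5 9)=(2 5 9)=[0, 1, 5, 3, 4, 9, 6, 7, 8, 2]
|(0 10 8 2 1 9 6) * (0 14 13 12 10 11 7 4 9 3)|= 14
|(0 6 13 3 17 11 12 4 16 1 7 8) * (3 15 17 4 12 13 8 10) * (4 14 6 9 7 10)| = 44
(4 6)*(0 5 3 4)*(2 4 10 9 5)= (0 2 4 6)(3 10 9 5)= [2, 1, 4, 10, 6, 3, 0, 7, 8, 5, 9]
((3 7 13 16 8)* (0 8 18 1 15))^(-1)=(0 15 1 18 16 13 7 3 8)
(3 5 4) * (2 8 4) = (2 8 4 3 5) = [0, 1, 8, 5, 3, 2, 6, 7, 4]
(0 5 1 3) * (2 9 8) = (0 5 1 3)(2 9 8) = [5, 3, 9, 0, 4, 1, 6, 7, 2, 8]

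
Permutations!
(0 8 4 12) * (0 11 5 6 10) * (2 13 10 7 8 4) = (0 4 12 11 5 6 7 8 2 13 10) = [4, 1, 13, 3, 12, 6, 7, 8, 2, 9, 0, 5, 11, 10]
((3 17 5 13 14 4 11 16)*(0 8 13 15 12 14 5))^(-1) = (0 17 3 16 11 4 14 12 15 5 13 8)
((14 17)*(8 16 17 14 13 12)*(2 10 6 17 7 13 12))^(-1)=(2 13 7 16 8 12 17 6 10)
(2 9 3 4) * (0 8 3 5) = (0 8 3 4 2 9 5) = [8, 1, 9, 4, 2, 0, 6, 7, 3, 5]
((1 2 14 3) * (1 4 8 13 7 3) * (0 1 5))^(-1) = ((0 1 2 14 5)(3 4 8 13 7))^(-1) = (0 5 14 2 1)(3 7 13 8 4)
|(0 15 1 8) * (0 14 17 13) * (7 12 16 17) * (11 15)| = 11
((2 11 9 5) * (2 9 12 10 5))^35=(2 9 5 10 12 11)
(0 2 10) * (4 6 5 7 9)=(0 2 10)(4 6 5 7 9)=[2, 1, 10, 3, 6, 7, 5, 9, 8, 4, 0]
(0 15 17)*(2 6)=(0 15 17)(2 6)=[15, 1, 6, 3, 4, 5, 2, 7, 8, 9, 10, 11, 12, 13, 14, 17, 16, 0]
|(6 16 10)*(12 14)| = 6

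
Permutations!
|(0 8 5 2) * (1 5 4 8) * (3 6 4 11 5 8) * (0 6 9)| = 10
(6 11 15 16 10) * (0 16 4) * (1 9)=[16, 9, 2, 3, 0, 5, 11, 7, 8, 1, 6, 15, 12, 13, 14, 4, 10]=(0 16 10 6 11 15 4)(1 9)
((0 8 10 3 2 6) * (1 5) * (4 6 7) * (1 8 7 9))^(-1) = (0 6 4 7)(1 9 2 3 10 8 5)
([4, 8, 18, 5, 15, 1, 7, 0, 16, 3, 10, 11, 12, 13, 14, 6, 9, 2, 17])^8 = (0 6 4 7 15)(1 16 3)(2 17 18)(5 8 9)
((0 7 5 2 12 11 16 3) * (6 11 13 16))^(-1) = ((0 7 5 2 12 13 16 3)(6 11))^(-1) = (0 3 16 13 12 2 5 7)(6 11)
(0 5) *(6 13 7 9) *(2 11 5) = (0 2 11 5)(6 13 7 9) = [2, 1, 11, 3, 4, 0, 13, 9, 8, 6, 10, 5, 12, 7]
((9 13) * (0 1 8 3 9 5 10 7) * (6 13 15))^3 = (0 3 6 10 1 9 13 7 8 15 5)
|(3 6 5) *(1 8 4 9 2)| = 15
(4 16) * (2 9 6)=(2 9 6)(4 16)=[0, 1, 9, 3, 16, 5, 2, 7, 8, 6, 10, 11, 12, 13, 14, 15, 4]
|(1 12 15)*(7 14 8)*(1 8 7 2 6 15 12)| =|(2 6 15 8)(7 14)| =4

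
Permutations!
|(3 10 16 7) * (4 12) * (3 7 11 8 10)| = |(4 12)(8 10 16 11)| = 4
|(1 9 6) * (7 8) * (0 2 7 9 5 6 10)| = 6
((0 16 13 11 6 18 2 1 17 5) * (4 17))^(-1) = (0 5 17 4 1 2 18 6 11 13 16) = ((0 16 13 11 6 18 2 1 4 17 5))^(-1)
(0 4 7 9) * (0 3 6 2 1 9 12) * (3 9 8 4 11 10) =(0 11 10 3 6 2 1 8 4 7 12) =[11, 8, 1, 6, 7, 5, 2, 12, 4, 9, 3, 10, 0]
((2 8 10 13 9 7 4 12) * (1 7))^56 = (1 4 2 10 9 7 12 8 13)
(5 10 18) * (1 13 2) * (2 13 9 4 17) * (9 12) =(1 12 9 4 17 2)(5 10 18) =[0, 12, 1, 3, 17, 10, 6, 7, 8, 4, 18, 11, 9, 13, 14, 15, 16, 2, 5]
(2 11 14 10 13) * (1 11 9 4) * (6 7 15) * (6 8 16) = (1 11 14 10 13 2 9 4)(6 7 15 8 16) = [0, 11, 9, 3, 1, 5, 7, 15, 16, 4, 13, 14, 12, 2, 10, 8, 6]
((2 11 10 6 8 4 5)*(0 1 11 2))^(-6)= (0 11 6 4)(1 10 8 5)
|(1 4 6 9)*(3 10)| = 4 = |(1 4 6 9)(3 10)|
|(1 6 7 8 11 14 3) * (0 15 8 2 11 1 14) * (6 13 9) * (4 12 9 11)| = |(0 15 8 1 13 11)(2 4 12 9 6 7)(3 14)| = 6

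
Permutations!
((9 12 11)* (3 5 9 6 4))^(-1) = ((3 5 9 12 11 6 4))^(-1) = (3 4 6 11 12 9 5)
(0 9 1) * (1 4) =[9, 0, 2, 3, 1, 5, 6, 7, 8, 4] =(0 9 4 1)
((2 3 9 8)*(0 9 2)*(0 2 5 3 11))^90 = ((0 9 8 2 11)(3 5))^90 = (11)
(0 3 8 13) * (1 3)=[1, 3, 2, 8, 4, 5, 6, 7, 13, 9, 10, 11, 12, 0]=(0 1 3 8 13)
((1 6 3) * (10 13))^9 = (10 13)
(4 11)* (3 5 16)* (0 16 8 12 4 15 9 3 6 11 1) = [16, 0, 2, 5, 1, 8, 11, 7, 12, 3, 10, 15, 4, 13, 14, 9, 6] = (0 16 6 11 15 9 3 5 8 12 4 1)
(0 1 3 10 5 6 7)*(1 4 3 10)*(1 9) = [4, 10, 2, 9, 3, 6, 7, 0, 8, 1, 5] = (0 4 3 9 1 10 5 6 7)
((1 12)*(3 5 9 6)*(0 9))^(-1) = (0 5 3 6 9)(1 12)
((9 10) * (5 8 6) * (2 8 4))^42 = (10)(2 6 4 8 5)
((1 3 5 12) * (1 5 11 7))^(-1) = (1 7 11 3)(5 12)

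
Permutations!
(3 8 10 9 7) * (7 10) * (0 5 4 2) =(0 5 4 2)(3 8 7)(9 10) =[5, 1, 0, 8, 2, 4, 6, 3, 7, 10, 9]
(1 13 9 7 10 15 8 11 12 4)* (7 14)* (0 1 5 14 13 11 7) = [1, 11, 2, 3, 5, 14, 6, 10, 7, 13, 15, 12, 4, 9, 0, 8] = (0 1 11 12 4 5 14)(7 10 15 8)(9 13)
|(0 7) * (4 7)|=|(0 4 7)|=3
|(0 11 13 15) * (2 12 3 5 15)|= 8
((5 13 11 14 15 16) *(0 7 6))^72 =(16)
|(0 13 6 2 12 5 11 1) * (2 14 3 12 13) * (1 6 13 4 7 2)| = 6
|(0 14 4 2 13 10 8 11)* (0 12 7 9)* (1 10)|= |(0 14 4 2 13 1 10 8 11 12 7 9)|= 12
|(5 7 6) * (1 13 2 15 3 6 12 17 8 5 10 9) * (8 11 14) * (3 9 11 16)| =|(1 13 2 15 9)(3 6 10 11 14 8 5 7 12 17 16)| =55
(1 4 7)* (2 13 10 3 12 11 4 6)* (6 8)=(1 8 6 2 13 10 3 12 11 4 7)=[0, 8, 13, 12, 7, 5, 2, 1, 6, 9, 3, 4, 11, 10]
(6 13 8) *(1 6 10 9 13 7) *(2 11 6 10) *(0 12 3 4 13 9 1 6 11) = (0 12 3 4 13 8 2)(1 10)(6 7) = [12, 10, 0, 4, 13, 5, 7, 6, 2, 9, 1, 11, 3, 8]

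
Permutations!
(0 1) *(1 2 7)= (0 2 7 1)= [2, 0, 7, 3, 4, 5, 6, 1]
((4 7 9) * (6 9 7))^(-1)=(4 9 6)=((4 6 9))^(-1)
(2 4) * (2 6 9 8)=(2 4 6 9 8)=[0, 1, 4, 3, 6, 5, 9, 7, 2, 8]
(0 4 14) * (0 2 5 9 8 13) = (0 4 14 2 5 9 8 13) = [4, 1, 5, 3, 14, 9, 6, 7, 13, 8, 10, 11, 12, 0, 2]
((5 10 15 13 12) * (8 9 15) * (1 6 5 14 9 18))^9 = ((1 6 5 10 8 18)(9 15 13 12 14))^9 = (1 10)(5 18)(6 8)(9 14 12 13 15)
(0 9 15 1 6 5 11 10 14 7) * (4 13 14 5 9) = (0 4 13 14 7)(1 6 9 15)(5 11 10) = [4, 6, 2, 3, 13, 11, 9, 0, 8, 15, 5, 10, 12, 14, 7, 1]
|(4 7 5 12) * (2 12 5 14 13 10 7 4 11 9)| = 4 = |(2 12 11 9)(7 14 13 10)|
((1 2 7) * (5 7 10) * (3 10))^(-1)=((1 2 3 10 5 7))^(-1)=(1 7 5 10 3 2)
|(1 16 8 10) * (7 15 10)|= |(1 16 8 7 15 10)|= 6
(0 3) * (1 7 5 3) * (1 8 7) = [8, 1, 2, 0, 4, 3, 6, 5, 7] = (0 8 7 5 3)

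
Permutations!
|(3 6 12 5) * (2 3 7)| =6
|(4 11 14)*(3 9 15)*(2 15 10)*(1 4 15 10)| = 14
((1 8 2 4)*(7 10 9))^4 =(7 10 9)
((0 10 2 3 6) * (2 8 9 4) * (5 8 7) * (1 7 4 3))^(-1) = ((0 10 4 2 1 7 5 8 9 3 6))^(-1) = (0 6 3 9 8 5 7 1 2 4 10)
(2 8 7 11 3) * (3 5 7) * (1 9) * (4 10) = (1 9)(2 8 3)(4 10)(5 7 11) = [0, 9, 8, 2, 10, 7, 6, 11, 3, 1, 4, 5]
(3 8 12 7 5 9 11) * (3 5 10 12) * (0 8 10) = (0 8 3 10 12 7)(5 9 11) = [8, 1, 2, 10, 4, 9, 6, 0, 3, 11, 12, 5, 7]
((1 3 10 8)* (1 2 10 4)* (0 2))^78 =(0 10)(2 8)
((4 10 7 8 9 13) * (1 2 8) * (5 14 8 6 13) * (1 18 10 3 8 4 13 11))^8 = (3 9 14)(4 8 5)(7 10 18)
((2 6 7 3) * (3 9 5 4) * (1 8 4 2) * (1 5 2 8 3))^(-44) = (9)(1 3 5 8 4)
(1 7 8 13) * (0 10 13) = (0 10 13 1 7 8) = [10, 7, 2, 3, 4, 5, 6, 8, 0, 9, 13, 11, 12, 1]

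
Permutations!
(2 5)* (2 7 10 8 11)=[0, 1, 5, 3, 4, 7, 6, 10, 11, 9, 8, 2]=(2 5 7 10 8 11)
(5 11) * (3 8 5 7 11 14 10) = (3 8 5 14 10)(7 11) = [0, 1, 2, 8, 4, 14, 6, 11, 5, 9, 3, 7, 12, 13, 10]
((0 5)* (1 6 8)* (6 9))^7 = ((0 5)(1 9 6 8))^7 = (0 5)(1 8 6 9)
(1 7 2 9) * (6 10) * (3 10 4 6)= [0, 7, 9, 10, 6, 5, 4, 2, 8, 1, 3]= (1 7 2 9)(3 10)(4 6)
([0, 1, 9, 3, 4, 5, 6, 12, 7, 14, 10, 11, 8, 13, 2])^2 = [0, 1, 14, 3, 4, 5, 6, 8, 12, 2, 10, 11, 7, 13, 9]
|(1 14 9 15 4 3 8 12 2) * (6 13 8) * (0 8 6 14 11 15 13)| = |(0 8 12 2 1 11 15 4 3 14 9 13 6)| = 13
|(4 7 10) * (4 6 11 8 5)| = |(4 7 10 6 11 8 5)| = 7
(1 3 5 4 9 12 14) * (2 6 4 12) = (1 3 5 12 14)(2 6 4 9) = [0, 3, 6, 5, 9, 12, 4, 7, 8, 2, 10, 11, 14, 13, 1]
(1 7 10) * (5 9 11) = (1 7 10)(5 9 11) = [0, 7, 2, 3, 4, 9, 6, 10, 8, 11, 1, 5]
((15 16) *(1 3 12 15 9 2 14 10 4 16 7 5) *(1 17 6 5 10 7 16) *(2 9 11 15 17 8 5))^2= (1 12 6 14 10)(2 7 4 3 17)(11 16 15)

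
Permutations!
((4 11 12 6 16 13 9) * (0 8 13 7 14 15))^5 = ((0 8 13 9 4 11 12 6 16 7 14 15))^5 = (0 11 14 9 16 8 12 15 4 7 13 6)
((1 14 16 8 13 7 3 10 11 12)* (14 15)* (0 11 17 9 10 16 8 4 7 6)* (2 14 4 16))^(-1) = (0 6 13 8 14 2 3 7 4 15 1 12 11)(9 17 10)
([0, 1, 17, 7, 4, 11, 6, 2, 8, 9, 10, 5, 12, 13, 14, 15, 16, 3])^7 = [0, 1, 7, 17, 4, 11, 6, 3, 8, 9, 10, 5, 12, 13, 14, 15, 16, 2]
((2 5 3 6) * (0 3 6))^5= ((0 3)(2 5 6))^5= (0 3)(2 6 5)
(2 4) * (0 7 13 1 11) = (0 7 13 1 11)(2 4) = [7, 11, 4, 3, 2, 5, 6, 13, 8, 9, 10, 0, 12, 1]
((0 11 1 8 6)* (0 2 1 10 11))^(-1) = (1 2 6 8)(10 11)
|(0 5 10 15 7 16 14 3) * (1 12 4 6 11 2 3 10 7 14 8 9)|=|(0 5 7 16 8 9 1 12 4 6 11 2 3)(10 15 14)|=39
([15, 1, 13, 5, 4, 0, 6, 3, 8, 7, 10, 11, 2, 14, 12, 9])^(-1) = (0 5 3 7 9 15)(2 12 14 13)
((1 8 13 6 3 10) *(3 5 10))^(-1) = (1 10 5 6 13 8)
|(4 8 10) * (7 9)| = 6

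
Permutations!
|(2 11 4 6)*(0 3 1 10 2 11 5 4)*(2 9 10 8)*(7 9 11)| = 12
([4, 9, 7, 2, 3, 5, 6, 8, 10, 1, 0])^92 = [4, 1, 7, 2, 3, 5, 6, 8, 10, 9, 0]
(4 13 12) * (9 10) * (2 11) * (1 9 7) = [0, 9, 11, 3, 13, 5, 6, 1, 8, 10, 7, 2, 4, 12] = (1 9 10 7)(2 11)(4 13 12)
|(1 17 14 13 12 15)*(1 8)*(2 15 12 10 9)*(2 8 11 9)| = |(1 17 14 13 10 2 15 11 9 8)| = 10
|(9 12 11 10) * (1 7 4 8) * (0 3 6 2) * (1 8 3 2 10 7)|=8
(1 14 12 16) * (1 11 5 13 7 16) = (1 14 12)(5 13 7 16 11) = [0, 14, 2, 3, 4, 13, 6, 16, 8, 9, 10, 5, 1, 7, 12, 15, 11]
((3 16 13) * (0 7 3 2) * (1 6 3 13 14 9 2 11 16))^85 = (0 14 13 2 16 7 9 11)(1 6 3)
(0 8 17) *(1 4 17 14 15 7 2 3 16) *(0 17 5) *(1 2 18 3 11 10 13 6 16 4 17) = (0 8 14 15 7 18 3 4 5)(1 17)(2 11 10 13 6 16) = [8, 17, 11, 4, 5, 0, 16, 18, 14, 9, 13, 10, 12, 6, 15, 7, 2, 1, 3]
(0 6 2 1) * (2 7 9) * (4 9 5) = [6, 0, 1, 3, 9, 4, 7, 5, 8, 2] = (0 6 7 5 4 9 2 1)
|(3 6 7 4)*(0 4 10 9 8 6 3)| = 10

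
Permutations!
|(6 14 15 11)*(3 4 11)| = |(3 4 11 6 14 15)| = 6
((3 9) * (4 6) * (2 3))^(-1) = ((2 3 9)(4 6))^(-1) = (2 9 3)(4 6)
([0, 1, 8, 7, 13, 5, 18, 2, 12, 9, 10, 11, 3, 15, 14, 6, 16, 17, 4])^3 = [0, 1, 3, 8, 6, 5, 13, 12, 7, 9, 10, 11, 2, 18, 14, 4, 16, 17, 15]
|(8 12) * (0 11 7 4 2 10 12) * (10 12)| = 7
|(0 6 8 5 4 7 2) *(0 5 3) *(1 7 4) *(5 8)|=8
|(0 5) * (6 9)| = |(0 5)(6 9)| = 2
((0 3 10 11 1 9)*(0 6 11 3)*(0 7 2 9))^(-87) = ((0 7 2 9 6 11 1)(3 10))^(-87) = (0 6 7 11 2 1 9)(3 10)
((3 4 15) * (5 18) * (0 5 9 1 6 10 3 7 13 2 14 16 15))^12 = (0 9 10)(1 3 5)(4 18 6)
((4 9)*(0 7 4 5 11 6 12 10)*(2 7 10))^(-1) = ((0 10)(2 7 4 9 5 11 6 12))^(-1) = (0 10)(2 12 6 11 5 9 4 7)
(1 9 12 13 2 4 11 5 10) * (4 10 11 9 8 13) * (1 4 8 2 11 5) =(1 2 10 4 9 12 8 13 11) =[0, 2, 10, 3, 9, 5, 6, 7, 13, 12, 4, 1, 8, 11]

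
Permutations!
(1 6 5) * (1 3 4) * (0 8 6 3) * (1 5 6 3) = (0 8 3 4 5) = [8, 1, 2, 4, 5, 0, 6, 7, 3]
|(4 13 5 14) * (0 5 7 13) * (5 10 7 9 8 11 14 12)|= 18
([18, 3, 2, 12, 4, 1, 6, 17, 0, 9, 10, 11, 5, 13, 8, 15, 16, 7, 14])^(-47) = (0 18 14 8)(1 3 12 5)(7 17)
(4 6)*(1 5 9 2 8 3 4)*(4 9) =(1 5 4 6)(2 8 3 9) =[0, 5, 8, 9, 6, 4, 1, 7, 3, 2]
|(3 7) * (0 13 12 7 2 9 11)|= |(0 13 12 7 3 2 9 11)|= 8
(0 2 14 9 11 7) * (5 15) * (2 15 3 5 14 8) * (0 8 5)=(0 15 14 9 11 7 8 2 5 3)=[15, 1, 5, 0, 4, 3, 6, 8, 2, 11, 10, 7, 12, 13, 9, 14]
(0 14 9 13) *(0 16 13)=[14, 1, 2, 3, 4, 5, 6, 7, 8, 0, 10, 11, 12, 16, 9, 15, 13]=(0 14 9)(13 16)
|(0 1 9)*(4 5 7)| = |(0 1 9)(4 5 7)| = 3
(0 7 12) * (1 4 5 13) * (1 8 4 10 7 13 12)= (0 13 8 4 5 12)(1 10 7)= [13, 10, 2, 3, 5, 12, 6, 1, 4, 9, 7, 11, 0, 8]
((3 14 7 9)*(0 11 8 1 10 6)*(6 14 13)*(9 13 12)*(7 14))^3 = ((14)(0 11 8 1 10 7 13 6)(3 12 9))^3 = (14)(0 1 13 11 10 6 8 7)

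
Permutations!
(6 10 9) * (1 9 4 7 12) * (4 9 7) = (1 7 12)(6 10 9) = [0, 7, 2, 3, 4, 5, 10, 12, 8, 6, 9, 11, 1]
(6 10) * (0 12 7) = (0 12 7)(6 10) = [12, 1, 2, 3, 4, 5, 10, 0, 8, 9, 6, 11, 7]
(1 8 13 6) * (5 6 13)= [0, 8, 2, 3, 4, 6, 1, 7, 5, 9, 10, 11, 12, 13]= (13)(1 8 5 6)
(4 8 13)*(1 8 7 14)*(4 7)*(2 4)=[0, 8, 4, 3, 2, 5, 6, 14, 13, 9, 10, 11, 12, 7, 1]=(1 8 13 7 14)(2 4)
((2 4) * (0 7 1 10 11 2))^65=((0 7 1 10 11 2 4))^65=(0 1 11 4 7 10 2)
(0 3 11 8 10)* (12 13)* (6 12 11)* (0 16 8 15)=(0 3 6 12 13 11 15)(8 10 16)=[3, 1, 2, 6, 4, 5, 12, 7, 10, 9, 16, 15, 13, 11, 14, 0, 8]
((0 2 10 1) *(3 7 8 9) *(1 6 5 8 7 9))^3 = ((0 2 10 6 5 8 1)(3 9))^3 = (0 6 1 10 8 2 5)(3 9)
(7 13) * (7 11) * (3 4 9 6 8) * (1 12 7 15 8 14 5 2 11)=(1 12 7 13)(2 11 15 8 3 4 9 6 14 5)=[0, 12, 11, 4, 9, 2, 14, 13, 3, 6, 10, 15, 7, 1, 5, 8]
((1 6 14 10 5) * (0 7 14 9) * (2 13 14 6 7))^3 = (0 14 1 9 13 5 6 2 10 7)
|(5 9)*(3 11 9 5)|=|(3 11 9)|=3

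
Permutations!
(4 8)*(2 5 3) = (2 5 3)(4 8) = [0, 1, 5, 2, 8, 3, 6, 7, 4]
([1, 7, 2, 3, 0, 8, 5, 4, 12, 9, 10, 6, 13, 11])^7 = (0 4 7 1)(5 8 12 13 11 6)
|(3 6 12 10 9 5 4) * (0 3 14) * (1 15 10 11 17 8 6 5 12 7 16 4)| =16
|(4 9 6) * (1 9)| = |(1 9 6 4)| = 4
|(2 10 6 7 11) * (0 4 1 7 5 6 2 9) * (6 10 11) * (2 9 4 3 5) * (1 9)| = |(0 3 5 10 1 7 6 2 11 4 9)| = 11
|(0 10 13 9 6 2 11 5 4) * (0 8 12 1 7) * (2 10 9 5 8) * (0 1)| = 22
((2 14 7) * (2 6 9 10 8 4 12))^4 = (2 9 12 6 4 7 8 14 10)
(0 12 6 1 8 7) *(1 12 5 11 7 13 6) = [5, 8, 2, 3, 4, 11, 12, 0, 13, 9, 10, 7, 1, 6] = (0 5 11 7)(1 8 13 6 12)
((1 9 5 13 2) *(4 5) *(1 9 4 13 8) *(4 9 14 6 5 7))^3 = ((1 9 13 2 14 6 5 8)(4 7))^3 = (1 2 5 9 14 8 13 6)(4 7)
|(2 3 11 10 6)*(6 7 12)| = |(2 3 11 10 7 12 6)| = 7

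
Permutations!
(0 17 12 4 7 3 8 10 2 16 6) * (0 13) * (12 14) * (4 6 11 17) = (0 4 7 3 8 10 2 16 11 17 14 12 6 13) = [4, 1, 16, 8, 7, 5, 13, 3, 10, 9, 2, 17, 6, 0, 12, 15, 11, 14]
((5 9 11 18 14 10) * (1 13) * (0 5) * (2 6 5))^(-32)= (0 9 10 5 14 6 18 2 11)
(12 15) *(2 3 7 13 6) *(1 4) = (1 4)(2 3 7 13 6)(12 15) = [0, 4, 3, 7, 1, 5, 2, 13, 8, 9, 10, 11, 15, 6, 14, 12]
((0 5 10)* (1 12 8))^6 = (12)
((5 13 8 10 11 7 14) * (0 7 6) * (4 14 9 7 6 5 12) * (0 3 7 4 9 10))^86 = ((0 6 3 7 10 11 5 13 8)(4 14 12 9))^86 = (0 11 6 5 3 13 7 8 10)(4 12)(9 14)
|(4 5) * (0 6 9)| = |(0 6 9)(4 5)| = 6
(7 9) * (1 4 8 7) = (1 4 8 7 9) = [0, 4, 2, 3, 8, 5, 6, 9, 7, 1]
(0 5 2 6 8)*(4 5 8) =[8, 1, 6, 3, 5, 2, 4, 7, 0] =(0 8)(2 6 4 5)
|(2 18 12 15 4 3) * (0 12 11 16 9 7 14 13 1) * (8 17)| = 14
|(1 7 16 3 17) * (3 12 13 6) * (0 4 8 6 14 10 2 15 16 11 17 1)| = 63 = |(0 4 8 6 3 1 7 11 17)(2 15 16 12 13 14 10)|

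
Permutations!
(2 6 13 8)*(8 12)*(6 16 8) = (2 16 8)(6 13 12) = [0, 1, 16, 3, 4, 5, 13, 7, 2, 9, 10, 11, 6, 12, 14, 15, 8]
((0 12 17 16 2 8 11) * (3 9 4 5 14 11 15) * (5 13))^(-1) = (0 11 14 5 13 4 9 3 15 8 2 16 17 12)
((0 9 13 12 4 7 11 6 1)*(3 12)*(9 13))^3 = (0 12 11)(1 3 7)(4 6 13)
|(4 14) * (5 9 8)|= 6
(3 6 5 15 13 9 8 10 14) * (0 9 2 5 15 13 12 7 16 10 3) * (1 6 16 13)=(0 9 8 3 16 10 14)(1 6 15 12 7 13 2 5)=[9, 6, 5, 16, 4, 1, 15, 13, 3, 8, 14, 11, 7, 2, 0, 12, 10]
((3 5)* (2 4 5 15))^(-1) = ((2 4 5 3 15))^(-1) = (2 15 3 5 4)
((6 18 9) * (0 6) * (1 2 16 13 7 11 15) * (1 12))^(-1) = ((0 6 18 9)(1 2 16 13 7 11 15 12))^(-1) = (0 9 18 6)(1 12 15 11 7 13 16 2)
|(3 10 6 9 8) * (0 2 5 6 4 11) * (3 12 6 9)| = 11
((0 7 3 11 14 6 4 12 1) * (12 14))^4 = (0 12 3)(1 11 7)(4 14 6)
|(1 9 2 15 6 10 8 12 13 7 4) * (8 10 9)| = |(1 8 12 13 7 4)(2 15 6 9)| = 12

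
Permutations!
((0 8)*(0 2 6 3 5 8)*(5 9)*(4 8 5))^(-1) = ((2 6 3 9 4 8))^(-1) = (2 8 4 9 3 6)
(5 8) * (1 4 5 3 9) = (1 4 5 8 3 9) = [0, 4, 2, 9, 5, 8, 6, 7, 3, 1]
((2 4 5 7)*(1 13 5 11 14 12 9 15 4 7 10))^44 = (4 14 9)(11 12 15)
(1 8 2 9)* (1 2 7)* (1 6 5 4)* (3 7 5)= (1 8 5 4)(2 9)(3 7 6)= [0, 8, 9, 7, 1, 4, 3, 6, 5, 2]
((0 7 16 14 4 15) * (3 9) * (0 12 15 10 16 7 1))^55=((0 1)(3 9)(4 10 16 14)(12 15))^55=(0 1)(3 9)(4 14 16 10)(12 15)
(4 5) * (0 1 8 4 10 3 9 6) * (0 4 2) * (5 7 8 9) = [1, 9, 0, 5, 7, 10, 4, 8, 2, 6, 3] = (0 1 9 6 4 7 8 2)(3 5 10)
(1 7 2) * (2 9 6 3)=(1 7 9 6 3 2)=[0, 7, 1, 2, 4, 5, 3, 9, 8, 6]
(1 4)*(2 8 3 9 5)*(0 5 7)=[5, 4, 8, 9, 1, 2, 6, 0, 3, 7]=(0 5 2 8 3 9 7)(1 4)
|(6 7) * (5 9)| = |(5 9)(6 7)| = 2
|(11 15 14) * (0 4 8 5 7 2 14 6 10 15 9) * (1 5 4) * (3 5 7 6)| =|(0 1 7 2 14 11 9)(3 5 6 10 15)(4 8)| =70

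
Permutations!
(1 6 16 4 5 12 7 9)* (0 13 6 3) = (0 13 6 16 4 5 12 7 9 1 3) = [13, 3, 2, 0, 5, 12, 16, 9, 8, 1, 10, 11, 7, 6, 14, 15, 4]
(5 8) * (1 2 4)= (1 2 4)(5 8)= [0, 2, 4, 3, 1, 8, 6, 7, 5]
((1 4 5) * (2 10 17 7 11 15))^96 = ((1 4 5)(2 10 17 7 11 15))^96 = (17)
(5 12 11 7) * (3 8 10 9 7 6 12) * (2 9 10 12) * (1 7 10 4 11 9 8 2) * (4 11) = (1 7 5 3 2 8 12 9 10 11 6) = [0, 7, 8, 2, 4, 3, 1, 5, 12, 10, 11, 6, 9]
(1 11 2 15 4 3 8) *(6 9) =(1 11 2 15 4 3 8)(6 9) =[0, 11, 15, 8, 3, 5, 9, 7, 1, 6, 10, 2, 12, 13, 14, 4]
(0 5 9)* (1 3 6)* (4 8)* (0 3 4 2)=(0 5 9 3 6 1 4 8 2)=[5, 4, 0, 6, 8, 9, 1, 7, 2, 3]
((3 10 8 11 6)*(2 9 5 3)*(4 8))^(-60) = ((2 9 5 3 10 4 8 11 6))^(-60) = (2 3 8)(4 6 5)(9 10 11)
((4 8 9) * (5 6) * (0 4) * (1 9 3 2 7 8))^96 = (9) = ((0 4 1 9)(2 7 8 3)(5 6))^96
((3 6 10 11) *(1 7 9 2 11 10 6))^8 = (1 9 11)(2 3 7)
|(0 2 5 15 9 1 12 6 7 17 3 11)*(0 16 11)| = 22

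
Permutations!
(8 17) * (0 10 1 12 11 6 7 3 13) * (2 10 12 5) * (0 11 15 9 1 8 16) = (0 12 15 9 1 5 2 10 8 17 16)(3 13 11 6 7) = [12, 5, 10, 13, 4, 2, 7, 3, 17, 1, 8, 6, 15, 11, 14, 9, 0, 16]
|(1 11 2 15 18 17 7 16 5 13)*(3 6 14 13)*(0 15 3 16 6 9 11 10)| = 20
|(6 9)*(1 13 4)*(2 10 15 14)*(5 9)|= 12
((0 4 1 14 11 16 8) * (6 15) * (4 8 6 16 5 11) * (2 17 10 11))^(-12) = ((0 8)(1 14 4)(2 17 10 11 5)(6 15 16))^(-12) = (2 11 17 5 10)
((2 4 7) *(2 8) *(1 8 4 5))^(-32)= ((1 8 2 5)(4 7))^(-32)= (8)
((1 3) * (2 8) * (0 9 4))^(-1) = ((0 9 4)(1 3)(2 8))^(-1) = (0 4 9)(1 3)(2 8)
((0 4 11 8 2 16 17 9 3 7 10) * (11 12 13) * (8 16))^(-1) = ((0 4 12 13 11 16 17 9 3 7 10)(2 8))^(-1) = (0 10 7 3 9 17 16 11 13 12 4)(2 8)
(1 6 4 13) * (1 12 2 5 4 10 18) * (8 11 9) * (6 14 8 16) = (1 14 8 11 9 16 6 10 18)(2 5 4 13 12) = [0, 14, 5, 3, 13, 4, 10, 7, 11, 16, 18, 9, 2, 12, 8, 15, 6, 17, 1]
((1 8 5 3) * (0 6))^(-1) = (0 6)(1 3 5 8)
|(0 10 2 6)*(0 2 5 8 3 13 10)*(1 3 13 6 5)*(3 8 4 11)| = 12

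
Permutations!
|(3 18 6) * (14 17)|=|(3 18 6)(14 17)|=6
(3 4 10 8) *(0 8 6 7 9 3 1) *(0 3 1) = [8, 3, 2, 4, 10, 5, 7, 9, 0, 1, 6] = (0 8)(1 3 4 10 6 7 9)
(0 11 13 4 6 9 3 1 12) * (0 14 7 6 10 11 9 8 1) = (0 9 3)(1 12 14 7 6 8)(4 10 11 13) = [9, 12, 2, 0, 10, 5, 8, 6, 1, 3, 11, 13, 14, 4, 7]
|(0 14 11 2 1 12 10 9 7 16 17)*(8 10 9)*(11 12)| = |(0 14 12 9 7 16 17)(1 11 2)(8 10)| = 42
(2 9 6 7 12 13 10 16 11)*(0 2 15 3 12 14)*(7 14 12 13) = (0 2 9 6 14)(3 13 10 16 11 15)(7 12) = [2, 1, 9, 13, 4, 5, 14, 12, 8, 6, 16, 15, 7, 10, 0, 3, 11]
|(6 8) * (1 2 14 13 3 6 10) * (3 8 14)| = 8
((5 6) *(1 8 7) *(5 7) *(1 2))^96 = (8)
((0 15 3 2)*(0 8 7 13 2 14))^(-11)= ((0 15 3 14)(2 8 7 13))^(-11)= (0 15 3 14)(2 8 7 13)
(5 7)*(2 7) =(2 7 5) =[0, 1, 7, 3, 4, 2, 6, 5]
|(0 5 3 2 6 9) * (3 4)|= 7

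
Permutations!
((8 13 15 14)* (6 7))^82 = (8 15)(13 14)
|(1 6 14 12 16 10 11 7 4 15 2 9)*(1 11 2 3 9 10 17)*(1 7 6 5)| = |(1 5)(2 10)(3 9 11 6 14 12 16 17 7 4 15)| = 22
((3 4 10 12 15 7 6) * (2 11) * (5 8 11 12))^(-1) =((2 12 15 7 6 3 4 10 5 8 11))^(-1) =(2 11 8 5 10 4 3 6 7 15 12)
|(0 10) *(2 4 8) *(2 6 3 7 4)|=10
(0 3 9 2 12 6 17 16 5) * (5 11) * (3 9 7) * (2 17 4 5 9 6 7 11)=(0 6 4 5)(2 12 7 3 11 9 17 16)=[6, 1, 12, 11, 5, 0, 4, 3, 8, 17, 10, 9, 7, 13, 14, 15, 2, 16]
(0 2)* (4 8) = (0 2)(4 8) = [2, 1, 0, 3, 8, 5, 6, 7, 4]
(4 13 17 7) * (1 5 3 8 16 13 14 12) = (1 5 3 8 16 13 17 7 4 14 12) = [0, 5, 2, 8, 14, 3, 6, 4, 16, 9, 10, 11, 1, 17, 12, 15, 13, 7]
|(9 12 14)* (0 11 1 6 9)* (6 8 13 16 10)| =11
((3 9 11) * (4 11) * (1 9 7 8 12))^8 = ((1 9 4 11 3 7 8 12))^8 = (12)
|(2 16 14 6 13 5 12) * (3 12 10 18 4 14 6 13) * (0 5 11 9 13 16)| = 33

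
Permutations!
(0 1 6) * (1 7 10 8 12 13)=(0 7 10 8 12 13 1 6)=[7, 6, 2, 3, 4, 5, 0, 10, 12, 9, 8, 11, 13, 1]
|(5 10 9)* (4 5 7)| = 5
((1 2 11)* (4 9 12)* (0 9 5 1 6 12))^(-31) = ((0 9)(1 2 11 6 12 4 5))^(-31) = (0 9)(1 12 2 4 11 5 6)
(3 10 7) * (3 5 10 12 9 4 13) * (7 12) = (3 7 5 10 12 9 4 13) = [0, 1, 2, 7, 13, 10, 6, 5, 8, 4, 12, 11, 9, 3]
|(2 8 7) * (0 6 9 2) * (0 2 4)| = |(0 6 9 4)(2 8 7)| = 12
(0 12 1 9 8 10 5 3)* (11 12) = (0 11 12 1 9 8 10 5 3) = [11, 9, 2, 0, 4, 3, 6, 7, 10, 8, 5, 12, 1]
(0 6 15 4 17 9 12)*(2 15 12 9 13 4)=(0 6 12)(2 15)(4 17 13)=[6, 1, 15, 3, 17, 5, 12, 7, 8, 9, 10, 11, 0, 4, 14, 2, 16, 13]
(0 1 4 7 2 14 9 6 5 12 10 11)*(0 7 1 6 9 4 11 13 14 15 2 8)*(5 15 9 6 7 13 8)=[7, 11, 9, 3, 1, 12, 15, 5, 0, 6, 8, 13, 10, 14, 4, 2]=(0 7 5 12 10 8)(1 11 13 14 4)(2 9 6 15)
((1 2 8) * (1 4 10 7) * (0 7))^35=(10)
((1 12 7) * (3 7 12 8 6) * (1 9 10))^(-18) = (12)(1 3 10 6 9 8 7)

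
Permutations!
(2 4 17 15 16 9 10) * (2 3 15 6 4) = (3 15 16 9 10)(4 17 6) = [0, 1, 2, 15, 17, 5, 4, 7, 8, 10, 3, 11, 12, 13, 14, 16, 9, 6]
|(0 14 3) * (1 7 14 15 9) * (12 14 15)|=4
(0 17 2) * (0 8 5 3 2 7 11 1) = [17, 0, 8, 2, 4, 3, 6, 11, 5, 9, 10, 1, 12, 13, 14, 15, 16, 7] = (0 17 7 11 1)(2 8 5 3)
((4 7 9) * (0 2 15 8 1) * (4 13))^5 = ((0 2 15 8 1)(4 7 9 13))^5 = (15)(4 7 9 13)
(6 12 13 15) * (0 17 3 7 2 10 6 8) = (0 17 3 7 2 10 6 12 13 15 8) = [17, 1, 10, 7, 4, 5, 12, 2, 0, 9, 6, 11, 13, 15, 14, 8, 16, 3]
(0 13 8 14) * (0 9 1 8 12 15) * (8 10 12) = (0 13 8 14 9 1 10 12 15) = [13, 10, 2, 3, 4, 5, 6, 7, 14, 1, 12, 11, 15, 8, 9, 0]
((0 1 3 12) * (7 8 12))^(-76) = ((0 1 3 7 8 12))^(-76) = (0 3 8)(1 7 12)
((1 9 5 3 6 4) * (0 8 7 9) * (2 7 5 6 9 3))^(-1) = ((0 8 5 2 7 3 9 6 4 1))^(-1) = (0 1 4 6 9 3 7 2 5 8)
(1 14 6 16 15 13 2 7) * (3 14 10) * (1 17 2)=(1 10 3 14 6 16 15 13)(2 7 17)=[0, 10, 7, 14, 4, 5, 16, 17, 8, 9, 3, 11, 12, 1, 6, 13, 15, 2]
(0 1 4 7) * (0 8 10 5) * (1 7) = [7, 4, 2, 3, 1, 0, 6, 8, 10, 9, 5] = (0 7 8 10 5)(1 4)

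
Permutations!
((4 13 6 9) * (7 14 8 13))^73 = ((4 7 14 8 13 6 9))^73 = (4 8 9 14 6 7 13)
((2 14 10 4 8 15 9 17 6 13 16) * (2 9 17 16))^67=((2 14 10 4 8 15 17 6 13)(9 16))^67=(2 8 13 4 6 10 17 14 15)(9 16)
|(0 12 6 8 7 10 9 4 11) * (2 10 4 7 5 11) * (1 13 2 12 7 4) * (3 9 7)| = |(0 3 9 4 12 6 8 5 11)(1 13 2 10 7)| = 45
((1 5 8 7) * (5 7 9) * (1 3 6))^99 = ((1 7 3 6)(5 8 9))^99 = (9)(1 6 3 7)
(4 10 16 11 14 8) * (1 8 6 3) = [0, 8, 2, 1, 10, 5, 3, 7, 4, 9, 16, 14, 12, 13, 6, 15, 11] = (1 8 4 10 16 11 14 6 3)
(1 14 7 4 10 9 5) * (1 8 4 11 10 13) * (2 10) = (1 14 7 11 2 10 9 5 8 4 13) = [0, 14, 10, 3, 13, 8, 6, 11, 4, 5, 9, 2, 12, 1, 7]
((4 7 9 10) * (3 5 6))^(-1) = ((3 5 6)(4 7 9 10))^(-1) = (3 6 5)(4 10 9 7)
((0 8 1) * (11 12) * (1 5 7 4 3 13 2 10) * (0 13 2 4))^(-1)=(0 7 5 8)(1 10 2 3 4 13)(11 12)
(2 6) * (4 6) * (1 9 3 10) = (1 9 3 10)(2 4 6) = [0, 9, 4, 10, 6, 5, 2, 7, 8, 3, 1]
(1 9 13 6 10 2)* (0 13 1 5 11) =[13, 9, 5, 3, 4, 11, 10, 7, 8, 1, 2, 0, 12, 6] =(0 13 6 10 2 5 11)(1 9)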